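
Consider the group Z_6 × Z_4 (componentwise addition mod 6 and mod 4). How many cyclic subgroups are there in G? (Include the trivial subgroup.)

A cyclic subgroup of order d is generated by each of its φ(d) elements of order d, so the cyclic subgroups of order d number (#elements of order d)/φ(d).
Cyclic subgroups by order — order 1: 1; order 2: 3; order 3: 1; order 4: 2; order 6: 3; order 12: 2.
Total: 12.

12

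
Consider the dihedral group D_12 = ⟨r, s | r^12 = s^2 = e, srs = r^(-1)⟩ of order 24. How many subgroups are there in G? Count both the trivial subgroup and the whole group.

34

|G| = 24, so by Lagrange every subgroup order divides 24. Divisors: 1, 2, 3, 4, 6, 8, 12, 24.
Subgroups by order — order 1: 1; order 2: 13; order 3: 1; order 4: 7; order 6: 5; order 8: 3; order 12: 3; order 24: 1.
Total: 1 + 13 + 1 + 7 + 5 + 3 + 3 + 1 = 34.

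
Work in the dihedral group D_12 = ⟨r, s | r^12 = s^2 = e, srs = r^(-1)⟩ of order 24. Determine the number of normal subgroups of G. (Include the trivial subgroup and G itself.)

9

G has 34 subgroups. Checking conjugation-invariance by order — order 1: 1/1 normal; order 2: 1/13 normal; order 3: 1/1 normal; order 4: 1/7 normal; order 6: 1/5 normal; order 8: 0/3 normal; order 12: 3/3 normal; order 24: 1/1 normal.
Total normal subgroups: 9.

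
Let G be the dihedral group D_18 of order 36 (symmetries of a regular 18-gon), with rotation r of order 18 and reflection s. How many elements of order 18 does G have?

6

The elements of order 18 are: r, r^5, r^7, r^11, r^13, r^17.
That's 6.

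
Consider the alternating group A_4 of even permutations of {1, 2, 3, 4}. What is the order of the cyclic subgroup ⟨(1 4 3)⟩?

Computing powers of (1 4 3): the smallest k with ((1 4 3))^k = e is k = 3.

3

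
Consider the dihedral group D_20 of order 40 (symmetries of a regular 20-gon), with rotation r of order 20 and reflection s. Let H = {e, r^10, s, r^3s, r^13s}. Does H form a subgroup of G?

No

Closure fails: s · r^10 = r^10s ∉ H. So H is not a subgroup.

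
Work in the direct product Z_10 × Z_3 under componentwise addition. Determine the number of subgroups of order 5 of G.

|G| = 30 and 5 | 30, so subgroups of order 5 are possible by Lagrange.
The subgroups of order 5 are: {(0,0), (2,0), (4,0), (6,0), (8,0)}.
So G has 1 subgroup of order 5.

1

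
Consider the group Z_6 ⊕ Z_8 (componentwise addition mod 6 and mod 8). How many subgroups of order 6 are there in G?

3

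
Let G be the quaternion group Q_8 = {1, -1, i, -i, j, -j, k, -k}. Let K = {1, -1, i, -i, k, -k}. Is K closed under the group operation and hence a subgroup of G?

|K| = 6 does not divide |G| = 8, so by Lagrange K is not a subgroup.

No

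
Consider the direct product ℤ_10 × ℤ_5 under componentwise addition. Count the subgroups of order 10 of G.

6

|G| = 50 and 10 | 50, so subgroups of order 10 are possible by Lagrange.
The subgroups of order 10 are: {(0,0), (0,1), (0,2), (0,3), (0,4), (5,0), (5,1), (5,2), (5,3), (5,4)}; {(0,0), (1,0), (2,0), (3,0), (4,0), (5,0), (6,0), (7,0), (8,0), (9,0)}; {(0,0), (1,1), (2,2), (3,3), (4,4), (5,0), (6,1), (7,2), (8,3), (9,4)}; {(0,0), (1,2), (2,4), (3,1), (4,3), (5,0), (6,2), (7,4), (8,1), (9,3)}; … (6 in all).
So G has 6 subgroups of order 10.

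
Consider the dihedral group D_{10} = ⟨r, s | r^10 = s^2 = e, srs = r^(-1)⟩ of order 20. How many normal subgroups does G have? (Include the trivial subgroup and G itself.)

G has 22 subgroups. Checking conjugation-invariance by order — order 1: 1/1 normal; order 2: 1/11 normal; order 4: 0/5 normal; order 5: 1/1 normal; order 10: 3/3 normal; order 20: 1/1 normal.
Total normal subgroups: 7.

7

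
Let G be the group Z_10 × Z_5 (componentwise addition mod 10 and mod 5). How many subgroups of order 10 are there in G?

6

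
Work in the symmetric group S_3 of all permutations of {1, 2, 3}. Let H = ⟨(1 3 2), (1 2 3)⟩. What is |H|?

|⟨(1 3 2)⟩| = 3 and |⟨(1 2 3)⟩| = 3, so |H| is a multiple of lcm(3, 3) = 3 and divides |G| = 6.
Closing under the operation: H = {e, (1 2 3), (1 3 2)}, so |H| = 3.

3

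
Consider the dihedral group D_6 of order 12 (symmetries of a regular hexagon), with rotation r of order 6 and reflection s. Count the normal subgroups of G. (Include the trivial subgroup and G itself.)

G has 16 subgroups. Checking conjugation-invariance by order — order 1: 1/1 normal; order 2: 1/7 normal; order 3: 1/1 normal; order 4: 0/3 normal; order 6: 3/3 normal; order 12: 1/1 normal.
Total normal subgroups: 7.

7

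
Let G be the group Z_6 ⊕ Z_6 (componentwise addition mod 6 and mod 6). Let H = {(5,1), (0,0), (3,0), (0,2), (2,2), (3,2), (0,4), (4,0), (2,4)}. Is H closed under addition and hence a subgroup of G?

(2,4) ∈ H but its inverse (4,2) ∉ H, so H is not a subgroup.

No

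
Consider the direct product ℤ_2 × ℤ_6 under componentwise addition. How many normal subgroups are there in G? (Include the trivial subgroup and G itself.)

G is abelian, so every subgroup is normal.
G has 10 subgroups in total, hence 10 normal subgroups.

10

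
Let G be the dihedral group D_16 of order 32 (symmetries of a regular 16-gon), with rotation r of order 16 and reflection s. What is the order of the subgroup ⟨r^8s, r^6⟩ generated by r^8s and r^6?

16

|⟨r^8s⟩| = 2 and |⟨r^6⟩| = 8, so |H| is a multiple of lcm(2, 8) = 8 and divides |G| = 32.
Closing under the operation: H = {e, r^2, r^4, r^6, r^8, r^10, r^12, r^14, s, r^2s, r^4s, r^6s, r^8s, r^10s, r^12s, r^14s}, so |H| = 16.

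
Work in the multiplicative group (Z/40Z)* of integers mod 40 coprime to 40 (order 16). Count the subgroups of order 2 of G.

|G| = 16 and 2 | 16, so subgroups of order 2 are possible by Lagrange.
The subgroups of order 2 are: {1, 11}; {1, 19}; {1, 21}; {1, 29}; … (7 in all).
So G has 7 subgroups of order 2.

7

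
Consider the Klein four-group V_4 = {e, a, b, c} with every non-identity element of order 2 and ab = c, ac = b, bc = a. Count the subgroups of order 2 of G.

3

|G| = 4 and 2 | 4, so subgroups of order 2 are possible by Lagrange.
The subgroups of order 2 are: {e, a}; {e, b}; {e, c}.
So G has 3 subgroups of order 2.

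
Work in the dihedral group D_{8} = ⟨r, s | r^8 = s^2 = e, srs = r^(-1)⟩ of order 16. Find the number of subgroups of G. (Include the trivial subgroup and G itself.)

19

|G| = 16, so by Lagrange every subgroup order divides 16. Divisors: 1, 2, 4, 8, 16.
Subgroups by order — order 1: 1; order 2: 9; order 4: 5; order 8: 3; order 16: 1.
Total: 1 + 9 + 5 + 3 + 1 = 19.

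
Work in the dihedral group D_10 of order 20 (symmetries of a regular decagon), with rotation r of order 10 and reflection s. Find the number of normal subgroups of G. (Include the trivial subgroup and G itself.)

G has 22 subgroups. Checking conjugation-invariance by order — order 1: 1/1 normal; order 2: 1/11 normal; order 4: 0/5 normal; order 5: 1/1 normal; order 10: 3/3 normal; order 20: 1/1 normal.
Total normal subgroups: 7.

7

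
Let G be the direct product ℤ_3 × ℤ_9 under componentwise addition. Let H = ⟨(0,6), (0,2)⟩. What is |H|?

9

|⟨(0,6)⟩| = 3 and |⟨(0,2)⟩| = 9, so |H| is a multiple of lcm(3, 9) = 9 and divides |G| = 27.
Closing under the operation: H = {(0,0), (0,1), (0,2), (0,3), (0,4), (0,5), (0,6), (0,7), (0,8)}, so |H| = 9.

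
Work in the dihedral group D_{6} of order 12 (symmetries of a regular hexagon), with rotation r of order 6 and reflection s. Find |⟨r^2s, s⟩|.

6

|⟨r^2s⟩| = 2 and |⟨s⟩| = 2, so |H| is a multiple of lcm(2, 2) = 2 and divides |G| = 12.
Closing under the operation: H = {e, r^2, r^4, s, r^2s, r^4s}, so |H| = 6.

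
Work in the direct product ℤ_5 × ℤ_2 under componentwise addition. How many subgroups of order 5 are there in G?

1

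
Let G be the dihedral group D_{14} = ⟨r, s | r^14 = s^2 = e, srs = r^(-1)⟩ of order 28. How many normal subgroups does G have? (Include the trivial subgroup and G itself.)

7

G has 28 subgroups. Checking conjugation-invariance by order — order 1: 1/1 normal; order 2: 1/15 normal; order 4: 0/7 normal; order 7: 1/1 normal; order 14: 3/3 normal; order 28: 1/1 normal.
Total normal subgroups: 7.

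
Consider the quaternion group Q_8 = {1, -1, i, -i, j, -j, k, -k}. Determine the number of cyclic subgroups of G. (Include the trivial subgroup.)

5

Each element a generates a cyclic subgroup ⟨a⟩; distinct elements may generate the same one (a cyclic group of order d has φ(d) generators).
Cyclic subgroups by order — order 1: 1; order 2: 1; order 4: 3.
Total: 5.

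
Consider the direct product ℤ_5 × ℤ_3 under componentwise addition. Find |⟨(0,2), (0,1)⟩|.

3

|⟨(0,2)⟩| = 3 and |⟨(0,1)⟩| = 3, so |H| is a multiple of lcm(3, 3) = 3 and divides |G| = 15.
Closing under the operation: H = {(0,0), (0,1), (0,2)}, so |H| = 3.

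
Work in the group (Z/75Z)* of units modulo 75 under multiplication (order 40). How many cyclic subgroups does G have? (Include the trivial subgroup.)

12

Each element a generates a cyclic subgroup ⟨a⟩; distinct elements may generate the same one (a cyclic group of order d has φ(d) generators).
Cyclic subgroups by order — order 1: 1; order 2: 3; order 4: 2; order 5: 1; order 10: 3; order 20: 2.
Total: 12.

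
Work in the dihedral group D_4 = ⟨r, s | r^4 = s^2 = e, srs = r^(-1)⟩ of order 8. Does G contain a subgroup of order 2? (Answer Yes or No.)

Yes

2 | 8. A subgroup of order 2 is {e, r^2}.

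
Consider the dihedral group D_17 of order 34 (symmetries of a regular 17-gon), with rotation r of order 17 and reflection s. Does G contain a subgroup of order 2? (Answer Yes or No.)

Yes

2 | 34. A subgroup of order 2 is {e, r^10s}.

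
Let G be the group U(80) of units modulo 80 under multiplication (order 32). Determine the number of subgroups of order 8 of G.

|G| = 32 and 8 | 32, so subgroups of order 8 are possible by Lagrange.
The subgroups of order 8 are: {1, 9, 11, 19, 41, 49, 51, 59}; {1, 11, 21, 31, 41, 51, 61, 71}; {1, 11, 29, 39, 41, 51, 69, 79}; {1, 3, 9, 13, 27, 31, 37, 39}; … (19 in all).
So G has 19 subgroups of order 8.

19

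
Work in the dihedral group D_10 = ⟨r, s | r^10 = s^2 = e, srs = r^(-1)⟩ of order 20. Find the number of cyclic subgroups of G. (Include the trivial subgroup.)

A cyclic subgroup of order d is generated by each of its φ(d) elements of order d, so the cyclic subgroups of order d number (#elements of order d)/φ(d).
Cyclic subgroups by order — order 1: 1; order 2: 11; order 5: 1; order 10: 1.
Total: 14.

14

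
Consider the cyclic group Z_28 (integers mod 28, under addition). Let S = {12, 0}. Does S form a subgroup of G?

No

12 ∈ S but its inverse 16 ∉ S, so S is not a subgroup.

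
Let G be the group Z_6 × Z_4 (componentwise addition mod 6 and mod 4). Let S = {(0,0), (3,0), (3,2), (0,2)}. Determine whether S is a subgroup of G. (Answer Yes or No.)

|S| = 4 divides |G| = 24, consistent with Lagrange.
S contains the identity, every element's inverse is in S, and S is closed under +: it is a subgroup.

Yes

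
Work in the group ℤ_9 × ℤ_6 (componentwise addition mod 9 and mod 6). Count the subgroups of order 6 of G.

|G| = 54 and 6 | 54, so subgroups of order 6 are possible by Lagrange.
The subgroups of order 6 are: {(0,0), (0,1), (0,2), (0,3), (0,4), (0,5)}; {(0,0), (0,3), (3,0), (3,3), (6,0), (6,3)}; {(0,0), (0,3), (3,1), (3,4), (6,2), (6,5)}; {(0,0), (0,3), (3,2), (3,5), (6,1), (6,4)}.
So G has 4 subgroups of order 6.

4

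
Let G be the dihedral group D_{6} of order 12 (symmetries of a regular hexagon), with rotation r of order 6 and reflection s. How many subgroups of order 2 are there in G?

|G| = 12 and 2 | 12, so subgroups of order 2 are possible by Lagrange.
The subgroups of order 2 are: {e, r^2s}; {e, r^3}; {e, r^3s}; {e, r^4s}; … (7 in all).
So G has 7 subgroups of order 2.

7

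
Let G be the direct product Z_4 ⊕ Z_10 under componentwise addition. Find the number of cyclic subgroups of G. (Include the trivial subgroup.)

12

Each element a generates a cyclic subgroup ⟨a⟩; distinct elements may generate the same one (a cyclic group of order d has φ(d) generators).
Cyclic subgroups by order — order 1: 1; order 2: 3; order 4: 2; order 5: 1; order 10: 3; order 20: 2.
Total: 12.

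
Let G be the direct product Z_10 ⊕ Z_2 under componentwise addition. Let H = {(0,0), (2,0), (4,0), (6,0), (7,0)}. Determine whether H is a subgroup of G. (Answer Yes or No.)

No

(7,0) ∈ H but its inverse (3,0) ∉ H, so H is not a subgroup.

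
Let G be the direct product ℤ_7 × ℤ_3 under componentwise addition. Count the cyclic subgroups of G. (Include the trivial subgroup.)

Each element a generates a cyclic subgroup ⟨a⟩; distinct elements may generate the same one (a cyclic group of order d has φ(d) generators).
Cyclic subgroups by order — order 1: 1; order 3: 1; order 7: 1; order 21: 1.
Total: 4.

4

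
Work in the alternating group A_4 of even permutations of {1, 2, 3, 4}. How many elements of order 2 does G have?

3

The elements of order 2 are: (1 2)(3 4), (1 3)(2 4), (1 4)(2 3).
That's 3.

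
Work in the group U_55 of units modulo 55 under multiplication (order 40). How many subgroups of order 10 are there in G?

|G| = 40 and 10 | 40, so subgroups of order 10 are possible by Lagrange.
The subgroups of order 10 are: {1, 4, 9, 14, 16, 26, 31, 34, 36, 49}; {1, 16, 19, 24, 26, 29, 31, 36, 39, 54}; {1, 6, 16, 21, 26, 31, 36, 41, 46, 51}.
So G has 3 subgroups of order 10.

3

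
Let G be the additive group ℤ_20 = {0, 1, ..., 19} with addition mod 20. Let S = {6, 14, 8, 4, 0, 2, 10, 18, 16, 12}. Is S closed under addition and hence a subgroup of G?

Yes

|S| = 10 divides |G| = 20, consistent with Lagrange.
S contains the identity, every element's inverse is in S, and S is closed under +: it is a subgroup.
In fact S = ⟨2⟩.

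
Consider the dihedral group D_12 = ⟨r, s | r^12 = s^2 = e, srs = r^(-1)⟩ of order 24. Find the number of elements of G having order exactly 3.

The elements of order 3 are: r^4, r^8.
That's 2.

2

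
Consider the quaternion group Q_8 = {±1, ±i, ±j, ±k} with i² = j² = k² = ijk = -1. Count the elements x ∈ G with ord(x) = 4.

6

The elements of order 4 are: i, -i, j, -j, k, -k.
That's 6.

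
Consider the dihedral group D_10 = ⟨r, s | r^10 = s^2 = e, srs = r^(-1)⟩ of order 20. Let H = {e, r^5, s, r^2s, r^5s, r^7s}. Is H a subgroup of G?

No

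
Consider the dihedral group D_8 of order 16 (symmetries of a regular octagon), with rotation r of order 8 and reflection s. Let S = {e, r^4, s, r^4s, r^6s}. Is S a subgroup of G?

No

|S| = 5 does not divide |G| = 16, so by Lagrange S is not a subgroup.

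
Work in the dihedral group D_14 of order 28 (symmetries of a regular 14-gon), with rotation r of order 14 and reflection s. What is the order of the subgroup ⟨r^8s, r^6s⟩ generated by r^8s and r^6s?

|⟨r^8s⟩| = 2 and |⟨r^6s⟩| = 2, so |H| is a multiple of lcm(2, 2) = 2 and divides |G| = 28.
Closing under the operation: H = {e, r^2, r^4, r^6, r^8, r^10, r^12, s, r^2s, r^4s, r^6s, r^8s, r^10s, r^12s}, so |H| = 14.

14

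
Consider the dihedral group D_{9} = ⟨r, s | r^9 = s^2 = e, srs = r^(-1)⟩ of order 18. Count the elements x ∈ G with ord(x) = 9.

6

The elements of order 9 are: r, r^2, r^4, r^5, r^7, r^8.
That's 6.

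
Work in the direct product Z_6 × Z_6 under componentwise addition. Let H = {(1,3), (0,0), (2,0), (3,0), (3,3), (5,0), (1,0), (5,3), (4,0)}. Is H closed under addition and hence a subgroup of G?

Closure fails: (3,0) + (3,3) = (0,3) ∉ H. So H is not a subgroup.

No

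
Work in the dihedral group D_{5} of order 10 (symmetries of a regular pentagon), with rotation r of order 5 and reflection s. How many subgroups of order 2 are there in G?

5

|G| = 10 and 2 | 10, so subgroups of order 2 are possible by Lagrange.
The subgroups of order 2 are: {e, r^2s}; {e, r^3s}; {e, r^4s}; {e, rs}; … (5 in all).
So G has 5 subgroups of order 2.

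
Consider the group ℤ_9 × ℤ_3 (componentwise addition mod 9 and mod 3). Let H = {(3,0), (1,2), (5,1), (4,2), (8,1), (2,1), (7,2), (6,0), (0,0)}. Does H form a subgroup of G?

Yes

|H| = 9 divides |G| = 27, consistent with Lagrange.
H contains the identity, every element's inverse is in H, and H is closed under +: it is a subgroup.
In fact H = ⟨(1,2)⟩.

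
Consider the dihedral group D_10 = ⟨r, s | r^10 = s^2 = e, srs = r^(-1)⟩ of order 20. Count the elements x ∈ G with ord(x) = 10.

The elements of order 10 are: r, r^3, r^7, r^9.
That's 4.

4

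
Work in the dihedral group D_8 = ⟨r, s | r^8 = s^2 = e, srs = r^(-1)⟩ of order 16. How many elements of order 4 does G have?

2

The elements of order 4 are: r^2, r^6.
That's 2.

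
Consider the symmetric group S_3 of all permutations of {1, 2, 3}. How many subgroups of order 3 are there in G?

|G| = 6 and 3 | 6, so subgroups of order 3 are possible by Lagrange.
The subgroups of order 3 are: {e, (1 2 3), (1 3 2)}.
So G has 1 subgroup of order 3.

1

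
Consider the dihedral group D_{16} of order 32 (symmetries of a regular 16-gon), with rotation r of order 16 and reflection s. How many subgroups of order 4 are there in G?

9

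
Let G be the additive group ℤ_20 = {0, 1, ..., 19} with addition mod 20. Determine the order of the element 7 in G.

20

In ℤ_20, the order of an element a is n/gcd(a, n).
gcd(7, 20) = 1, so |⟨7⟩| = 20/1 = 20.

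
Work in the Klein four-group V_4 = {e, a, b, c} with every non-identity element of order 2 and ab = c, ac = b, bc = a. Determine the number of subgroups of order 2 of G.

|G| = 4 and 2 | 4, so subgroups of order 2 are possible by Lagrange.
The subgroups of order 2 are: {e, a}; {e, b}; {e, c}.
So G has 3 subgroups of order 2.

3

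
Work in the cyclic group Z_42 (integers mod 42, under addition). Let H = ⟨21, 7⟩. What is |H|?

|⟨21⟩| = 2 and |⟨7⟩| = 6, so |H| is a multiple of lcm(2, 6) = 6 and divides |G| = 42.
Closing under the operation: H = {0, 7, 14, 21, 28, 35}, so |H| = 6.

6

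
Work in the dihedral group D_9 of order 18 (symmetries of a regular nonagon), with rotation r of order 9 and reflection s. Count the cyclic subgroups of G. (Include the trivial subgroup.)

12

Group the elements of G by the cyclic subgroup they generate; each cyclic subgroup of order d accounts for φ(d) elements.
Cyclic subgroups by order — order 1: 1; order 2: 9; order 3: 1; order 9: 1.
Total: 12.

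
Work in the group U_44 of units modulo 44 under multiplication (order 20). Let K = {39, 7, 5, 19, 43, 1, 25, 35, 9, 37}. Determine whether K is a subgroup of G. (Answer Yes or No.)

Yes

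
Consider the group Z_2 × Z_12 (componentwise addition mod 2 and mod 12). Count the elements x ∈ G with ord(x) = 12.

8

An element (a,b) has order lcm(ord(a), ord(b)); count pairs with lcm equal to 12.
Enumerating gives 8 such elements.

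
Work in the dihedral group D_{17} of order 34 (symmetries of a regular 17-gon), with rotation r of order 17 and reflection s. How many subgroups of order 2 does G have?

17

|G| = 34 and 2 | 34, so subgroups of order 2 are possible by Lagrange.
The subgroups of order 2 are: {e, r^10s}; {e, r^11s}; {e, r^12s}; {e, r^13s}; … (17 in all).
So G has 17 subgroups of order 2.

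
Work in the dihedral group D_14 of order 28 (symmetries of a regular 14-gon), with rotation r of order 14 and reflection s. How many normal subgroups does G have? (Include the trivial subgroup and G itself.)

7

G has 28 subgroups. Checking conjugation-invariance by order — order 1: 1/1 normal; order 2: 1/15 normal; order 4: 0/7 normal; order 7: 1/1 normal; order 14: 3/3 normal; order 28: 1/1 normal.
Total normal subgroups: 7.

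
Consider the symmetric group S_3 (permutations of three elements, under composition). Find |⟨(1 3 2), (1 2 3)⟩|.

|⟨(1 3 2)⟩| = 3 and |⟨(1 2 3)⟩| = 3, so |H| is a multiple of lcm(3, 3) = 3 and divides |G| = 6.
Closing under the operation: H = {e, (1 2 3), (1 3 2)}, so |H| = 3.

3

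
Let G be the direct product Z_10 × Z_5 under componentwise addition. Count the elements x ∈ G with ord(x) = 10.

An element (a,b) has order lcm(ord(a), ord(b)); count pairs with lcm equal to 10.
Enumerating gives 24 such elements.

24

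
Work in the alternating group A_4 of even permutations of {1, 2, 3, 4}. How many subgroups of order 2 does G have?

3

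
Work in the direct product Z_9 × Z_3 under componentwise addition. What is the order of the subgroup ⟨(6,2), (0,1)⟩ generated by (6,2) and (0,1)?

|⟨(6,2)⟩| = 3 and |⟨(0,1)⟩| = 3, so |H| is a multiple of lcm(3, 3) = 3 and divides |G| = 27.
Closing under the operation: H = {(0,0), (0,1), (0,2), (3,0), (3,1), (3,2), (6,0), (6,1), (6,2)}, so |H| = 9.

9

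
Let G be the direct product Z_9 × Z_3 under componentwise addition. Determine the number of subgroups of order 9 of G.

|G| = 27 and 9 | 27, so subgroups of order 9 are possible by Lagrange.
The subgroups of order 9 are: {(0,0), (0,1), (0,2), (3,0), (3,1), (3,2), (6,0), (6,1), (6,2)}; {(0,0), (1,0), (2,0), (3,0), (4,0), (5,0), (6,0), (7,0), (8,0)}; {(0,0), (1,1), (2,2), (3,0), (4,1), (5,2), (6,0), (7,1), (8,2)}; {(0,0), (1,2), (2,1), (3,0), (4,2), (5,1), (6,0), (7,2), (8,1)}.
So G has 4 subgroups of order 9.

4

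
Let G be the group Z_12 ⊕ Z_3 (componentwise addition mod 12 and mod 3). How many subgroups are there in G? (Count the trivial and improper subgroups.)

18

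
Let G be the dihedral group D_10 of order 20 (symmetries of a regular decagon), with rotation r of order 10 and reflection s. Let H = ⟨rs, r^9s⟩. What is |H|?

|⟨rs⟩| = 2 and |⟨r^9s⟩| = 2, so |H| is a multiple of lcm(2, 2) = 2 and divides |G| = 20.
Closing under the operation: H = {e, r^2, r^4, r^6, r^8, rs, r^3s, r^5s, r^7s, r^9s}, so |H| = 10.

10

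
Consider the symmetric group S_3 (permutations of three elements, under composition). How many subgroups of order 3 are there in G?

|G| = 6 and 3 | 6, so subgroups of order 3 are possible by Lagrange.
The subgroups of order 3 are: {e, (1 2 3), (1 3 2)}.
So G has 1 subgroup of order 3.

1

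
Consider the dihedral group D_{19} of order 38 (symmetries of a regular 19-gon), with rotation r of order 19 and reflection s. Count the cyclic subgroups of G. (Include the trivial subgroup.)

Group the elements of G by the cyclic subgroup they generate; each cyclic subgroup of order d accounts for φ(d) elements.
Cyclic subgroups by order — order 1: 1; order 2: 19; order 19: 1.
Total: 21.

21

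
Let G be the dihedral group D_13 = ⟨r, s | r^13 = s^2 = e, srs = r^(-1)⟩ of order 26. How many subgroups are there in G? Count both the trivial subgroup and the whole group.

16

|G| = 26, so by Lagrange every subgroup order divides 26. Divisors: 1, 2, 13, 26.
Subgroups by order — order 1: 1; order 2: 13; order 13: 1; order 26: 1.
Total: 1 + 13 + 1 + 1 = 16.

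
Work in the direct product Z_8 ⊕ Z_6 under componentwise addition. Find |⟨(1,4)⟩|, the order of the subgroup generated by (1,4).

24

The order of (1,4) in Z_8 × Z_6 is lcm(ord(1) in Z_8, ord(4) in Z_6).
ord(1) = 8 and ord(4) = 3, so |⟨(1,4)⟩| = lcm(8, 3) = 24.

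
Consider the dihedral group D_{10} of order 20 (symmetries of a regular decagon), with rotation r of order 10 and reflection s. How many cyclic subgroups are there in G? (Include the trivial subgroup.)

14

A cyclic subgroup of order d is generated by each of its φ(d) elements of order d, so the cyclic subgroups of order d number (#elements of order d)/φ(d).
Cyclic subgroups by order — order 1: 1; order 2: 11; order 5: 1; order 10: 1.
Total: 14.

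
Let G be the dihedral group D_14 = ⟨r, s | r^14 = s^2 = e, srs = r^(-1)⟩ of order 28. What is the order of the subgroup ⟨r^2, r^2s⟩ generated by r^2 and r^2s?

|⟨r^2⟩| = 7 and |⟨r^2s⟩| = 2, so |H| is a multiple of lcm(7, 2) = 14 and divides |G| = 28.
Closing under the operation: H = {e, r^2, r^4, r^6, r^8, r^10, r^12, s, r^2s, r^4s, r^6s, r^8s, r^10s, r^12s}, so |H| = 14.

14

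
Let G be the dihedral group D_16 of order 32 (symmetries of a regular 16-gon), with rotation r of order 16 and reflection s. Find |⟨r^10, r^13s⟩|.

|⟨r^10⟩| = 8 and |⟨r^13s⟩| = 2, so |H| is a multiple of lcm(8, 2) = 8 and divides |G| = 32.
Closing under the operation: H = {e, r^2, r^4, r^6, r^8, r^10, r^12, r^14, rs, r^3s, r^5s, r^7s, r^9s, r^11s, r^13s, r^15s}, so |H| = 16.

16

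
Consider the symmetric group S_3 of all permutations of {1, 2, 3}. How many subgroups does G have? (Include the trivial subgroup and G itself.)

|G| = 6, so by Lagrange every subgroup order divides 6. Divisors: 1, 2, 3, 6.
Subgroups by order — order 1: 1; order 2: 3; order 3: 1; order 6: 1.
Total: 1 + 3 + 1 + 1 = 6.

6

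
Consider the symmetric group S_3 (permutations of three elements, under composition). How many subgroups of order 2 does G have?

3

|G| = 6 and 2 | 6, so subgroups of order 2 are possible by Lagrange.
The subgroups of order 2 are: {e, (1 2)}; {e, (1 3)}; {e, (2 3)}.
So G has 3 subgroups of order 2.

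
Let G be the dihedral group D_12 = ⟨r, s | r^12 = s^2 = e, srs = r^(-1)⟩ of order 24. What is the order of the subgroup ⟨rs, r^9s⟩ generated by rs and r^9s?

6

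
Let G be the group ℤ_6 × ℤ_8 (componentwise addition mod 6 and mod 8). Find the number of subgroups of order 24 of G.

3

|G| = 48 and 24 | 48, so subgroups of order 24 are possible by Lagrange.
The subgroups of order 24 are: {(0,0), (0,1), (0,2), (0,3), (0,4), (0,5), (0,6), (0,7), (2,0), (2,1), (2,2), (2,3), (2,4), (2,5), (2,6), (2,7), (4,0), (4,1), (4,2), (4,3), (4,4), (4,5), (4,6), (4,7)}; {(0,0), (0,2), (0,4), (0,6), (1,0), (1,2), (1,4), (1,6), (2,0), (2,2), (2,4), (2,6), (3,0), (3,2), (3,4), (3,6), (4,0), (4,2), (4,4), (4,6), (5,0), (5,2), (5,4), (5,6)}; {(0,0), (0,2), (0,4), (0,6), (1,1), (1,3), (1,5), (1,7), (2,0), (2,2), (2,4), (2,6), (3,1), (3,3), (3,5), (3,7), (4,0), (4,2), (4,4), (4,6), (5,1), (5,3), (5,5), (5,7)}.
So G has 3 subgroups of order 24.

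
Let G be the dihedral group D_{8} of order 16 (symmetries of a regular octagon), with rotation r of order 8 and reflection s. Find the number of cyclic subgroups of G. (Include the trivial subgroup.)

12

A cyclic subgroup of order d is generated by each of its φ(d) elements of order d, so the cyclic subgroups of order d number (#elements of order d)/φ(d).
Cyclic subgroups by order — order 1: 1; order 2: 9; order 4: 1; order 8: 1.
Total: 12.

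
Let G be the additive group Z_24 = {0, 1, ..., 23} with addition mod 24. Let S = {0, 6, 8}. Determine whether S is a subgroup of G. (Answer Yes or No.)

8 ∈ S but its inverse 16 ∉ S, so S is not a subgroup.

No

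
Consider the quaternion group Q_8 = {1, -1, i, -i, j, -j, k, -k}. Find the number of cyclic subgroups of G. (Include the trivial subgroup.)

Group the elements of G by the cyclic subgroup they generate; each cyclic subgroup of order d accounts for φ(d) elements.
Cyclic subgroups by order — order 1: 1; order 2: 1; order 4: 3.
Total: 5.

5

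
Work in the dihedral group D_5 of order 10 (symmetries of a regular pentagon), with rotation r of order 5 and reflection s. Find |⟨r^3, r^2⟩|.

5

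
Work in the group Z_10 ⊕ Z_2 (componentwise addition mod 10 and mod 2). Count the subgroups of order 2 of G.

3

|G| = 20 and 2 | 20, so subgroups of order 2 are possible by Lagrange.
The subgroups of order 2 are: {(0,0), (0,1)}; {(0,0), (5,0)}; {(0,0), (5,1)}.
So G has 3 subgroups of order 2.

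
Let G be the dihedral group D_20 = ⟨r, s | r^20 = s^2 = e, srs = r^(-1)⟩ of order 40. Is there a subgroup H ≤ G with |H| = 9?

9 does not divide |G| = 40, so by Lagrange no subgroup of order 9 exists.

No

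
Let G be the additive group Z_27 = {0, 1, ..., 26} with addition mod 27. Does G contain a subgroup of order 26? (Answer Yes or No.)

No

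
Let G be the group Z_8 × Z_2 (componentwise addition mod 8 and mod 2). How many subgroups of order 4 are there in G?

3

|G| = 16 and 4 | 16, so subgroups of order 4 are possible by Lagrange.
The subgroups of order 4 are: {(0,0), (0,1), (4,0), (4,1)}; {(0,0), (2,0), (4,0), (6,0)}; {(0,0), (2,1), (4,0), (6,1)}.
So G has 3 subgroups of order 4.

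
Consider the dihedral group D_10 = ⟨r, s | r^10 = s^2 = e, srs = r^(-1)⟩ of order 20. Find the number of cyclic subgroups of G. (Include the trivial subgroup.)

Each element a generates a cyclic subgroup ⟨a⟩; distinct elements may generate the same one (a cyclic group of order d has φ(d) generators).
Cyclic subgroups by order — order 1: 1; order 2: 11; order 5: 1; order 10: 1.
Total: 14.

14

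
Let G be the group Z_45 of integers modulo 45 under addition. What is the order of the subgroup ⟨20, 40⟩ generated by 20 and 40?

|⟨20⟩| = 9 and |⟨40⟩| = 9, so |H| is a multiple of lcm(9, 9) = 9 and divides |G| = 45.
Closing under the operation: H = {0, 5, 10, 15, 20, 25, 30, 35, 40}, so |H| = 9.

9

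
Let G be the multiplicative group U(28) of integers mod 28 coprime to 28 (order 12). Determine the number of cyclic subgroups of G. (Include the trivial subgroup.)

Each element a generates a cyclic subgroup ⟨a⟩; distinct elements may generate the same one (a cyclic group of order d has φ(d) generators).
Cyclic subgroups by order — order 1: 1; order 2: 3; order 3: 1; order 6: 3.
Total: 8.

8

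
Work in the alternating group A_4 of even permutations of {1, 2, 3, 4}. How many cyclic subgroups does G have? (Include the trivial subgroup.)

8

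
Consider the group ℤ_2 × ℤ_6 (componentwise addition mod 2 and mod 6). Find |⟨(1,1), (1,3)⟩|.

|⟨(1,1)⟩| = 6 and |⟨(1,3)⟩| = 2, so |H| is a multiple of lcm(6, 2) = 6 and divides |G| = 12.
Closing under the operation: H = {(0,0), (0,2), (0,4), (1,1), (1,3), (1,5)}, so |H| = 6.

6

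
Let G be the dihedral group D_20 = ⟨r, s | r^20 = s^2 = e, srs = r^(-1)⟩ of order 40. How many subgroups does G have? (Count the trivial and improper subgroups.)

|G| = 40, so by Lagrange every subgroup order divides 40. Divisors: 1, 2, 4, 5, 8, 10, 20, 40.
Subgroups by order — order 1: 1; order 2: 21; order 4: 11; order 5: 1; order 8: 5; order 10: 5; order 20: 3; order 40: 1.
Total: 1 + 21 + 11 + 1 + 5 + 5 + 3 + 1 = 48.

48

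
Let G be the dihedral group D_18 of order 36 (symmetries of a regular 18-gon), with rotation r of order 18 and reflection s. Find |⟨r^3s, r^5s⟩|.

18

|⟨r^3s⟩| = 2 and |⟨r^5s⟩| = 2, so |H| is a multiple of lcm(2, 2) = 2 and divides |G| = 36.
Closing under the operation: H = {e, r^2, r^4, r^6, r^8, r^10, r^12, r^14, r^16, rs, r^3s, r^5s, r^7s, r^9s, r^11s, r^13s, r^15s, r^17s}, so |H| = 18.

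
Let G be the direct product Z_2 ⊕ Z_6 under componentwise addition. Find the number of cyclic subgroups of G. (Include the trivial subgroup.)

8

Group the elements of G by the cyclic subgroup they generate; each cyclic subgroup of order d accounts for φ(d) elements.
Cyclic subgroups by order — order 1: 1; order 2: 3; order 3: 1; order 6: 3.
Total: 8.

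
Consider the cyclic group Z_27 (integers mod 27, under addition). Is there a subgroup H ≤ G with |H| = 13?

No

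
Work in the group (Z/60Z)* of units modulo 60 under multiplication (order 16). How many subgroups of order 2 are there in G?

|G| = 16 and 2 | 16, so subgroups of order 2 are possible by Lagrange.
The subgroups of order 2 are: {1, 11}; {1, 19}; {1, 29}; {1, 31}; … (7 in all).
So G has 7 subgroups of order 2.

7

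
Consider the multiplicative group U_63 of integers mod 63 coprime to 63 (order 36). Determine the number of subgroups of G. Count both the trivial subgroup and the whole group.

|G| = 36, so by Lagrange every subgroup order divides 36. Divisors: 1, 2, 3, 4, 6, 9, 12, 18, 36.
Subgroups by order — order 1: 1; order 2: 3; order 3: 4; order 4: 1; order 6: 12; order 9: 1; order 12: 4; order 18: 3; order 36: 1.
Total: 1 + 3 + 4 + 1 + 12 + 1 + 4 + 3 + 1 = 30.

30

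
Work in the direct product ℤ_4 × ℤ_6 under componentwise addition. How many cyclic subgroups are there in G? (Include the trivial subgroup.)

12

Each element a generates a cyclic subgroup ⟨a⟩; distinct elements may generate the same one (a cyclic group of order d has φ(d) generators).
Cyclic subgroups by order — order 1: 1; order 2: 3; order 3: 1; order 4: 2; order 6: 3; order 12: 2.
Total: 12.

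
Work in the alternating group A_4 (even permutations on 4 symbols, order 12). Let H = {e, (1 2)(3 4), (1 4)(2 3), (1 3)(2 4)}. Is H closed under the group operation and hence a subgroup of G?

|H| = 4 divides |G| = 12, consistent with Lagrange.
H contains the identity, every element's inverse is in H, and H is closed under ∘: it is a subgroup.

Yes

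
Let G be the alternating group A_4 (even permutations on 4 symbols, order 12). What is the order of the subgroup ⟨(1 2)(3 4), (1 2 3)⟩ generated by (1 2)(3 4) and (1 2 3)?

12

|⟨(1 2)(3 4)⟩| = 2 and |⟨(1 2 3)⟩| = 3, so |H| is a multiple of lcm(2, 3) = 6 and divides |G| = 12.
Closing {(1 2)(3 4), (1 2 3)} under the group operation gives all of G, so |H| = 12.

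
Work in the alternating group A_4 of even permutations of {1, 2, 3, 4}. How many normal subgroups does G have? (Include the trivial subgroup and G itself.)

G has 10 subgroups. Checking conjugation-invariance by order — order 1: 1/1 normal; order 2: 0/3 normal; order 3: 0/4 normal; order 4: 1/1 normal; order 12: 1/1 normal.
Total normal subgroups: 3.

3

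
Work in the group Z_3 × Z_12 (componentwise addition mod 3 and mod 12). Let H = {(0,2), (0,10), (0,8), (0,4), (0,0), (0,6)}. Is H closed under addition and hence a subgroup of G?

|H| = 6 divides |G| = 36, consistent with Lagrange.
H contains the identity, every element's inverse is in H, and H is closed under +: it is a subgroup.
In fact H = ⟨(0,2)⟩.

Yes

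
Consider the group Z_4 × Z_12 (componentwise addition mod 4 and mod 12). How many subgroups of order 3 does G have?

1

|G| = 48 and 3 | 48, so subgroups of order 3 are possible by Lagrange.
The subgroups of order 3 are: {(0,0), (0,4), (0,8)}.
So G has 1 subgroup of order 3.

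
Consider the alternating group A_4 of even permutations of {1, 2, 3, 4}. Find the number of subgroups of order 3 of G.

|G| = 12 and 3 | 12, so subgroups of order 3 are possible by Lagrange.
The subgroups of order 3 are: {e, (1 2 3), (1 3 2)}; {e, (1 2 4), (1 4 2)}; {e, (1 3 4), (1 4 3)}; {e, (2 3 4), (2 4 3)}.
So G has 4 subgroups of order 3.

4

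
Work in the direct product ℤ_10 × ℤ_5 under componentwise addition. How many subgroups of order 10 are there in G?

|G| = 50 and 10 | 50, so subgroups of order 10 are possible by Lagrange.
The subgroups of order 10 are: {(0,0), (0,1), (0,2), (0,3), (0,4), (5,0), (5,1), (5,2), (5,3), (5,4)}; {(0,0), (1,0), (2,0), (3,0), (4,0), (5,0), (6,0), (7,0), (8,0), (9,0)}; {(0,0), (1,1), (2,2), (3,3), (4,4), (5,0), (6,1), (7,2), (8,3), (9,4)}; {(0,0), (1,2), (2,4), (3,1), (4,3), (5,0), (6,2), (7,4), (8,1), (9,3)}; … (6 in all).
So G has 6 subgroups of order 10.

6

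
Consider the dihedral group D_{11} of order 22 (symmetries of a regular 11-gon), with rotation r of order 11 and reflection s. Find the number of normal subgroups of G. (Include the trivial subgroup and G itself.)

3

G has 14 subgroups. Checking conjugation-invariance by order — order 1: 1/1 normal; order 2: 0/11 normal; order 11: 1/1 normal; order 22: 1/1 normal.
Total normal subgroups: 3.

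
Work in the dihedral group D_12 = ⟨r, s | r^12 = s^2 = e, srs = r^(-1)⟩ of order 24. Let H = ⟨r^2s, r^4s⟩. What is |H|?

|⟨r^2s⟩| = 2 and |⟨r^4s⟩| = 2, so |H| is a multiple of lcm(2, 2) = 2 and divides |G| = 24.
Closing under the operation: H = {e, r^2, r^4, r^6, r^8, r^10, s, r^2s, r^4s, r^6s, r^8s, r^10s}, so |H| = 12.

12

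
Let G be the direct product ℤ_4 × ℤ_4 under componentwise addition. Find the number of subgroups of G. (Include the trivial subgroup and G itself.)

15

|G| = 16, so by Lagrange every subgroup order divides 16. Divisors: 1, 2, 4, 8, 16.
Subgroups by order — order 1: 1; order 2: 3; order 4: 7; order 8: 3; order 16: 1.
Total: 1 + 3 + 7 + 3 + 1 = 15.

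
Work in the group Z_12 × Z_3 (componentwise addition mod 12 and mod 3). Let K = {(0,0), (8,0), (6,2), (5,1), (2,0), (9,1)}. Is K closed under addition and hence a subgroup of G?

No

(6,2) ∈ K but its inverse (6,1) ∉ K, so K is not a subgroup.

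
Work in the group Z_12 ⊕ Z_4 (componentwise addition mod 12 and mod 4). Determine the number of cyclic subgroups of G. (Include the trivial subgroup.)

20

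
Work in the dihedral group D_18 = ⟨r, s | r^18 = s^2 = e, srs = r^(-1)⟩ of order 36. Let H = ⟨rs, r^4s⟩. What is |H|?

12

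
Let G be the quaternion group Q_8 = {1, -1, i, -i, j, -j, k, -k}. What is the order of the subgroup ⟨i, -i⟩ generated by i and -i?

4

|⟨i⟩| = 4 and |⟨-i⟩| = 4, so |H| is a multiple of lcm(4, 4) = 4 and divides |G| = 8.
Closing under the operation: H = {1, -1, i, -i}, so |H| = 4.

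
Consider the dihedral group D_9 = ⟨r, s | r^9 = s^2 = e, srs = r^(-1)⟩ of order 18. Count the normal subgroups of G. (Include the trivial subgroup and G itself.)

4

G has 16 subgroups. Checking conjugation-invariance by order — order 1: 1/1 normal; order 2: 0/9 normal; order 3: 1/1 normal; order 6: 0/3 normal; order 9: 1/1 normal; order 18: 1/1 normal.
Total normal subgroups: 4.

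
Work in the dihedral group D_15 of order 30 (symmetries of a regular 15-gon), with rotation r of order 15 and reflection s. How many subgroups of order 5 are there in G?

1

|G| = 30 and 5 | 30, so subgroups of order 5 are possible by Lagrange.
The subgroups of order 5 are: {e, r^3, r^6, r^9, r^12}.
So G has 1 subgroup of order 5.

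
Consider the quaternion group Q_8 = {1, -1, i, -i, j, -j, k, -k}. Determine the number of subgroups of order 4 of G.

3

|G| = 8 and 4 | 8, so subgroups of order 4 are possible by Lagrange.
The subgroups of order 4 are: {1, -1, i, -i}; {1, -1, j, -j}; {1, -1, k, -k}.
So G has 3 subgroups of order 4.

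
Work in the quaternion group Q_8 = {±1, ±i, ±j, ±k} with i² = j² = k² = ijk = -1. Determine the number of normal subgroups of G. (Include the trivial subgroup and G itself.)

6

G has 6 subgroups. Checking conjugation-invariance by order — order 1: 1/1 normal; order 2: 1/1 normal; order 4: 3/3 normal; order 8: 1/1 normal.
Total normal subgroups: 6.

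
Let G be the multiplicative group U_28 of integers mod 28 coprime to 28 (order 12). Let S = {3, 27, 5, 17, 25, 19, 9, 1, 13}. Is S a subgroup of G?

|S| = 9 does not divide |G| = 12, so by Lagrange S is not a subgroup.

No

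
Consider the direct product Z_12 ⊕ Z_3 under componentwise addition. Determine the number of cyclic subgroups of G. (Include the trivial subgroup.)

15

Group the elements of G by the cyclic subgroup they generate; each cyclic subgroup of order d accounts for φ(d) elements.
Cyclic subgroups by order — order 1: 1; order 2: 1; order 3: 4; order 4: 1; order 6: 4; order 12: 4.
Total: 15.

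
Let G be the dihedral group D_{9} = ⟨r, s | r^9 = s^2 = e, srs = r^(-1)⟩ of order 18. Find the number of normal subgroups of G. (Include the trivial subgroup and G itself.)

G has 16 subgroups. Checking conjugation-invariance by order — order 1: 1/1 normal; order 2: 0/9 normal; order 3: 1/1 normal; order 6: 0/3 normal; order 9: 1/1 normal; order 18: 1/1 normal.
Total normal subgroups: 4.

4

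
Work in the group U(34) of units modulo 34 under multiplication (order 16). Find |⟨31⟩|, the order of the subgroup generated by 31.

16

Compute successive powers of 31 mod 34: 31, 9, 7, 13, 29, 15, 23, 33, …; 31^16 ≡ 1 (mod 34).
So |⟨31⟩| = 16.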